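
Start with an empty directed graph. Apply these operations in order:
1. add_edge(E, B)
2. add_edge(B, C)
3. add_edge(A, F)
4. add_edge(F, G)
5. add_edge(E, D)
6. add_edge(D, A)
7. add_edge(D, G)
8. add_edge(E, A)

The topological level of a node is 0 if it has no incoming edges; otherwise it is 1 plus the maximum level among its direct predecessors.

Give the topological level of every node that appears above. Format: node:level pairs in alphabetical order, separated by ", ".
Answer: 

Answer: A:2, B:1, C:2, D:1, E:0, F:3, G:4

Derivation:
Op 1: add_edge(E, B). Edges now: 1
Op 2: add_edge(B, C). Edges now: 2
Op 3: add_edge(A, F). Edges now: 3
Op 4: add_edge(F, G). Edges now: 4
Op 5: add_edge(E, D). Edges now: 5
Op 6: add_edge(D, A). Edges now: 6
Op 7: add_edge(D, G). Edges now: 7
Op 8: add_edge(E, A). Edges now: 8
Compute levels (Kahn BFS):
  sources (in-degree 0): E
  process E: level=0
    E->A: in-degree(A)=1, level(A)>=1
    E->B: in-degree(B)=0, level(B)=1, enqueue
    E->D: in-degree(D)=0, level(D)=1, enqueue
  process B: level=1
    B->C: in-degree(C)=0, level(C)=2, enqueue
  process D: level=1
    D->A: in-degree(A)=0, level(A)=2, enqueue
    D->G: in-degree(G)=1, level(G)>=2
  process C: level=2
  process A: level=2
    A->F: in-degree(F)=0, level(F)=3, enqueue
  process F: level=3
    F->G: in-degree(G)=0, level(G)=4, enqueue
  process G: level=4
All levels: A:2, B:1, C:2, D:1, E:0, F:3, G:4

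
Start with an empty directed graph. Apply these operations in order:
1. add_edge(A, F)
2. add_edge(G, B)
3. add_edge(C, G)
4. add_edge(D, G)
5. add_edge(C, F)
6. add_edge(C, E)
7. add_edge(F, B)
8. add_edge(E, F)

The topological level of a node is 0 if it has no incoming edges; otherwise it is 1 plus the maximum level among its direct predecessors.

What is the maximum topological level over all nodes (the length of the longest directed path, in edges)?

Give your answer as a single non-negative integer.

Answer: 3

Derivation:
Op 1: add_edge(A, F). Edges now: 1
Op 2: add_edge(G, B). Edges now: 2
Op 3: add_edge(C, G). Edges now: 3
Op 4: add_edge(D, G). Edges now: 4
Op 5: add_edge(C, F). Edges now: 5
Op 6: add_edge(C, E). Edges now: 6
Op 7: add_edge(F, B). Edges now: 7
Op 8: add_edge(E, F). Edges now: 8
Compute levels (Kahn BFS):
  sources (in-degree 0): A, C, D
  process A: level=0
    A->F: in-degree(F)=2, level(F)>=1
  process C: level=0
    C->E: in-degree(E)=0, level(E)=1, enqueue
    C->F: in-degree(F)=1, level(F)>=1
    C->G: in-degree(G)=1, level(G)>=1
  process D: level=0
    D->G: in-degree(G)=0, level(G)=1, enqueue
  process E: level=1
    E->F: in-degree(F)=0, level(F)=2, enqueue
  process G: level=1
    G->B: in-degree(B)=1, level(B)>=2
  process F: level=2
    F->B: in-degree(B)=0, level(B)=3, enqueue
  process B: level=3
All levels: A:0, B:3, C:0, D:0, E:1, F:2, G:1
max level = 3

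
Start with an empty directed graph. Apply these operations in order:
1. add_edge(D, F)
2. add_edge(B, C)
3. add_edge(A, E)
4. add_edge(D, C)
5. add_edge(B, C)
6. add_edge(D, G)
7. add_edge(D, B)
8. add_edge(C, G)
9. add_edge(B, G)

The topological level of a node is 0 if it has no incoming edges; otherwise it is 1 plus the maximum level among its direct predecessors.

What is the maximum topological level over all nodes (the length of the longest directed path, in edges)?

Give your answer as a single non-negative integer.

Answer: 3

Derivation:
Op 1: add_edge(D, F). Edges now: 1
Op 2: add_edge(B, C). Edges now: 2
Op 3: add_edge(A, E). Edges now: 3
Op 4: add_edge(D, C). Edges now: 4
Op 5: add_edge(B, C) (duplicate, no change). Edges now: 4
Op 6: add_edge(D, G). Edges now: 5
Op 7: add_edge(D, B). Edges now: 6
Op 8: add_edge(C, G). Edges now: 7
Op 9: add_edge(B, G). Edges now: 8
Compute levels (Kahn BFS):
  sources (in-degree 0): A, D
  process A: level=0
    A->E: in-degree(E)=0, level(E)=1, enqueue
  process D: level=0
    D->B: in-degree(B)=0, level(B)=1, enqueue
    D->C: in-degree(C)=1, level(C)>=1
    D->F: in-degree(F)=0, level(F)=1, enqueue
    D->G: in-degree(G)=2, level(G)>=1
  process E: level=1
  process B: level=1
    B->C: in-degree(C)=0, level(C)=2, enqueue
    B->G: in-degree(G)=1, level(G)>=2
  process F: level=1
  process C: level=2
    C->G: in-degree(G)=0, level(G)=3, enqueue
  process G: level=3
All levels: A:0, B:1, C:2, D:0, E:1, F:1, G:3
max level = 3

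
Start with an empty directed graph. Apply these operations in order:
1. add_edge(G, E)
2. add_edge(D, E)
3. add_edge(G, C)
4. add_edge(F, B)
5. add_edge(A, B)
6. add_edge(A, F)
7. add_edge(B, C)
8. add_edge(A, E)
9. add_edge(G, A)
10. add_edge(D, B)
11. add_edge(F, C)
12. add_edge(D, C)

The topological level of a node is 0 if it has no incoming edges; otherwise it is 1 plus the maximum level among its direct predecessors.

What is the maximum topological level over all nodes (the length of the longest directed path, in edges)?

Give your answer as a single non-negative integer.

Op 1: add_edge(G, E). Edges now: 1
Op 2: add_edge(D, E). Edges now: 2
Op 3: add_edge(G, C). Edges now: 3
Op 4: add_edge(F, B). Edges now: 4
Op 5: add_edge(A, B). Edges now: 5
Op 6: add_edge(A, F). Edges now: 6
Op 7: add_edge(B, C). Edges now: 7
Op 8: add_edge(A, E). Edges now: 8
Op 9: add_edge(G, A). Edges now: 9
Op 10: add_edge(D, B). Edges now: 10
Op 11: add_edge(F, C). Edges now: 11
Op 12: add_edge(D, C). Edges now: 12
Compute levels (Kahn BFS):
  sources (in-degree 0): D, G
  process D: level=0
    D->B: in-degree(B)=2, level(B)>=1
    D->C: in-degree(C)=3, level(C)>=1
    D->E: in-degree(E)=2, level(E)>=1
  process G: level=0
    G->A: in-degree(A)=0, level(A)=1, enqueue
    G->C: in-degree(C)=2, level(C)>=1
    G->E: in-degree(E)=1, level(E)>=1
  process A: level=1
    A->B: in-degree(B)=1, level(B)>=2
    A->E: in-degree(E)=0, level(E)=2, enqueue
    A->F: in-degree(F)=0, level(F)=2, enqueue
  process E: level=2
  process F: level=2
    F->B: in-degree(B)=0, level(B)=3, enqueue
    F->C: in-degree(C)=1, level(C)>=3
  process B: level=3
    B->C: in-degree(C)=0, level(C)=4, enqueue
  process C: level=4
All levels: A:1, B:3, C:4, D:0, E:2, F:2, G:0
max level = 4

Answer: 4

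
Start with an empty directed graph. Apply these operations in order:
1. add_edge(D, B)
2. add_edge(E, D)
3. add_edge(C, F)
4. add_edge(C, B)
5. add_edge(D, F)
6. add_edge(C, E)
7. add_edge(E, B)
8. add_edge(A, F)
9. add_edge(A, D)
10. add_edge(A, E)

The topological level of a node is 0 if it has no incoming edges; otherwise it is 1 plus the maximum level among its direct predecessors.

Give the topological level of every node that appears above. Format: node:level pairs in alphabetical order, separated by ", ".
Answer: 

Op 1: add_edge(D, B). Edges now: 1
Op 2: add_edge(E, D). Edges now: 2
Op 3: add_edge(C, F). Edges now: 3
Op 4: add_edge(C, B). Edges now: 4
Op 5: add_edge(D, F). Edges now: 5
Op 6: add_edge(C, E). Edges now: 6
Op 7: add_edge(E, B). Edges now: 7
Op 8: add_edge(A, F). Edges now: 8
Op 9: add_edge(A, D). Edges now: 9
Op 10: add_edge(A, E). Edges now: 10
Compute levels (Kahn BFS):
  sources (in-degree 0): A, C
  process A: level=0
    A->D: in-degree(D)=1, level(D)>=1
    A->E: in-degree(E)=1, level(E)>=1
    A->F: in-degree(F)=2, level(F)>=1
  process C: level=0
    C->B: in-degree(B)=2, level(B)>=1
    C->E: in-degree(E)=0, level(E)=1, enqueue
    C->F: in-degree(F)=1, level(F)>=1
  process E: level=1
    E->B: in-degree(B)=1, level(B)>=2
    E->D: in-degree(D)=0, level(D)=2, enqueue
  process D: level=2
    D->B: in-degree(B)=0, level(B)=3, enqueue
    D->F: in-degree(F)=0, level(F)=3, enqueue
  process B: level=3
  process F: level=3
All levels: A:0, B:3, C:0, D:2, E:1, F:3

Answer: A:0, B:3, C:0, D:2, E:1, F:3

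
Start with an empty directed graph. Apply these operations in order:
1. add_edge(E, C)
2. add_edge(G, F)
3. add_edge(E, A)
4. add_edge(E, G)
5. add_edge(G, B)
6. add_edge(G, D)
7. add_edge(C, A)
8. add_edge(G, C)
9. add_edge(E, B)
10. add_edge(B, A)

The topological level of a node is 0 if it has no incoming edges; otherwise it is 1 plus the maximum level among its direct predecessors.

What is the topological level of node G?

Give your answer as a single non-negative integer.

Op 1: add_edge(E, C). Edges now: 1
Op 2: add_edge(G, F). Edges now: 2
Op 3: add_edge(E, A). Edges now: 3
Op 4: add_edge(E, G). Edges now: 4
Op 5: add_edge(G, B). Edges now: 5
Op 6: add_edge(G, D). Edges now: 6
Op 7: add_edge(C, A). Edges now: 7
Op 8: add_edge(G, C). Edges now: 8
Op 9: add_edge(E, B). Edges now: 9
Op 10: add_edge(B, A). Edges now: 10
Compute levels (Kahn BFS):
  sources (in-degree 0): E
  process E: level=0
    E->A: in-degree(A)=2, level(A)>=1
    E->B: in-degree(B)=1, level(B)>=1
    E->C: in-degree(C)=1, level(C)>=1
    E->G: in-degree(G)=0, level(G)=1, enqueue
  process G: level=1
    G->B: in-degree(B)=0, level(B)=2, enqueue
    G->C: in-degree(C)=0, level(C)=2, enqueue
    G->D: in-degree(D)=0, level(D)=2, enqueue
    G->F: in-degree(F)=0, level(F)=2, enqueue
  process B: level=2
    B->A: in-degree(A)=1, level(A)>=3
  process C: level=2
    C->A: in-degree(A)=0, level(A)=3, enqueue
  process D: level=2
  process F: level=2
  process A: level=3
All levels: A:3, B:2, C:2, D:2, E:0, F:2, G:1
level(G) = 1

Answer: 1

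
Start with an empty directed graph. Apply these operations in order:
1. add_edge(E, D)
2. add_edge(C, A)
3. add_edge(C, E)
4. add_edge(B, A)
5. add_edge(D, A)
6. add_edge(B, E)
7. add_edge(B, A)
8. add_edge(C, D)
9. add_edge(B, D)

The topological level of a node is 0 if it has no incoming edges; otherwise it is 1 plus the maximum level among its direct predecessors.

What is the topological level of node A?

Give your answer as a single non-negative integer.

Op 1: add_edge(E, D). Edges now: 1
Op 2: add_edge(C, A). Edges now: 2
Op 3: add_edge(C, E). Edges now: 3
Op 4: add_edge(B, A). Edges now: 4
Op 5: add_edge(D, A). Edges now: 5
Op 6: add_edge(B, E). Edges now: 6
Op 7: add_edge(B, A) (duplicate, no change). Edges now: 6
Op 8: add_edge(C, D). Edges now: 7
Op 9: add_edge(B, D). Edges now: 8
Compute levels (Kahn BFS):
  sources (in-degree 0): B, C
  process B: level=0
    B->A: in-degree(A)=2, level(A)>=1
    B->D: in-degree(D)=2, level(D)>=1
    B->E: in-degree(E)=1, level(E)>=1
  process C: level=0
    C->A: in-degree(A)=1, level(A)>=1
    C->D: in-degree(D)=1, level(D)>=1
    C->E: in-degree(E)=0, level(E)=1, enqueue
  process E: level=1
    E->D: in-degree(D)=0, level(D)=2, enqueue
  process D: level=2
    D->A: in-degree(A)=0, level(A)=3, enqueue
  process A: level=3
All levels: A:3, B:0, C:0, D:2, E:1
level(A) = 3

Answer: 3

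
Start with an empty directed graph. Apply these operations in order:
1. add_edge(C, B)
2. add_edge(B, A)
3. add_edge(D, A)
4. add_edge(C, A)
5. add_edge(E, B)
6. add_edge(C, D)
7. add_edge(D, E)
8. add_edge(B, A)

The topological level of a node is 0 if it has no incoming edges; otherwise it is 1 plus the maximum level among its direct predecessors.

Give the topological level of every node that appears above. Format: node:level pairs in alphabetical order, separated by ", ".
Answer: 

Op 1: add_edge(C, B). Edges now: 1
Op 2: add_edge(B, A). Edges now: 2
Op 3: add_edge(D, A). Edges now: 3
Op 4: add_edge(C, A). Edges now: 4
Op 5: add_edge(E, B). Edges now: 5
Op 6: add_edge(C, D). Edges now: 6
Op 7: add_edge(D, E). Edges now: 7
Op 8: add_edge(B, A) (duplicate, no change). Edges now: 7
Compute levels (Kahn BFS):
  sources (in-degree 0): C
  process C: level=0
    C->A: in-degree(A)=2, level(A)>=1
    C->B: in-degree(B)=1, level(B)>=1
    C->D: in-degree(D)=0, level(D)=1, enqueue
  process D: level=1
    D->A: in-degree(A)=1, level(A)>=2
    D->E: in-degree(E)=0, level(E)=2, enqueue
  process E: level=2
    E->B: in-degree(B)=0, level(B)=3, enqueue
  process B: level=3
    B->A: in-degree(A)=0, level(A)=4, enqueue
  process A: level=4
All levels: A:4, B:3, C:0, D:1, E:2

Answer: A:4, B:3, C:0, D:1, E:2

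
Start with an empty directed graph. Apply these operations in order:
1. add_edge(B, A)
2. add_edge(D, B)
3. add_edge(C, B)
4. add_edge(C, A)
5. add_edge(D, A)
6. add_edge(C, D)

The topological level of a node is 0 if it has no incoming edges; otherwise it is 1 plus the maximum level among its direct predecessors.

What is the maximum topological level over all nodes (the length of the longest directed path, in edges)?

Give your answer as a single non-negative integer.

Op 1: add_edge(B, A). Edges now: 1
Op 2: add_edge(D, B). Edges now: 2
Op 3: add_edge(C, B). Edges now: 3
Op 4: add_edge(C, A). Edges now: 4
Op 5: add_edge(D, A). Edges now: 5
Op 6: add_edge(C, D). Edges now: 6
Compute levels (Kahn BFS):
  sources (in-degree 0): C
  process C: level=0
    C->A: in-degree(A)=2, level(A)>=1
    C->B: in-degree(B)=1, level(B)>=1
    C->D: in-degree(D)=0, level(D)=1, enqueue
  process D: level=1
    D->A: in-degree(A)=1, level(A)>=2
    D->B: in-degree(B)=0, level(B)=2, enqueue
  process B: level=2
    B->A: in-degree(A)=0, level(A)=3, enqueue
  process A: level=3
All levels: A:3, B:2, C:0, D:1
max level = 3

Answer: 3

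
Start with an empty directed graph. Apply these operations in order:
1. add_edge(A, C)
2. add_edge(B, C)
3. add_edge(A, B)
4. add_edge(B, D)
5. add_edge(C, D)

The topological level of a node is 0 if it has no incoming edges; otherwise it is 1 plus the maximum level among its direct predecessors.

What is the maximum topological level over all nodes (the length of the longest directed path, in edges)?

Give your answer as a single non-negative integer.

Answer: 3

Derivation:
Op 1: add_edge(A, C). Edges now: 1
Op 2: add_edge(B, C). Edges now: 2
Op 3: add_edge(A, B). Edges now: 3
Op 4: add_edge(B, D). Edges now: 4
Op 5: add_edge(C, D). Edges now: 5
Compute levels (Kahn BFS):
  sources (in-degree 0): A
  process A: level=0
    A->B: in-degree(B)=0, level(B)=1, enqueue
    A->C: in-degree(C)=1, level(C)>=1
  process B: level=1
    B->C: in-degree(C)=0, level(C)=2, enqueue
    B->D: in-degree(D)=1, level(D)>=2
  process C: level=2
    C->D: in-degree(D)=0, level(D)=3, enqueue
  process D: level=3
All levels: A:0, B:1, C:2, D:3
max level = 3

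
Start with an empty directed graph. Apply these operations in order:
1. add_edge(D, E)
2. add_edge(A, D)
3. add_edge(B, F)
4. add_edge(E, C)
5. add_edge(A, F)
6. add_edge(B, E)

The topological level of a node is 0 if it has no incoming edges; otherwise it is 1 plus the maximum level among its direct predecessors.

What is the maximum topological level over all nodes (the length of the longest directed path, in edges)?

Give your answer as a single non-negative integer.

Op 1: add_edge(D, E). Edges now: 1
Op 2: add_edge(A, D). Edges now: 2
Op 3: add_edge(B, F). Edges now: 3
Op 4: add_edge(E, C). Edges now: 4
Op 5: add_edge(A, F). Edges now: 5
Op 6: add_edge(B, E). Edges now: 6
Compute levels (Kahn BFS):
  sources (in-degree 0): A, B
  process A: level=0
    A->D: in-degree(D)=0, level(D)=1, enqueue
    A->F: in-degree(F)=1, level(F)>=1
  process B: level=0
    B->E: in-degree(E)=1, level(E)>=1
    B->F: in-degree(F)=0, level(F)=1, enqueue
  process D: level=1
    D->E: in-degree(E)=0, level(E)=2, enqueue
  process F: level=1
  process E: level=2
    E->C: in-degree(C)=0, level(C)=3, enqueue
  process C: level=3
All levels: A:0, B:0, C:3, D:1, E:2, F:1
max level = 3

Answer: 3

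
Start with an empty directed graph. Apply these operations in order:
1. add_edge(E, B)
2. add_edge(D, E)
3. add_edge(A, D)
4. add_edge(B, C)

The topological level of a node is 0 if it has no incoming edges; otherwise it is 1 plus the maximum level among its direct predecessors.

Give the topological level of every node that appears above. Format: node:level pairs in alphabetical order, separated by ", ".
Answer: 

Answer: A:0, B:3, C:4, D:1, E:2

Derivation:
Op 1: add_edge(E, B). Edges now: 1
Op 2: add_edge(D, E). Edges now: 2
Op 3: add_edge(A, D). Edges now: 3
Op 4: add_edge(B, C). Edges now: 4
Compute levels (Kahn BFS):
  sources (in-degree 0): A
  process A: level=0
    A->D: in-degree(D)=0, level(D)=1, enqueue
  process D: level=1
    D->E: in-degree(E)=0, level(E)=2, enqueue
  process E: level=2
    E->B: in-degree(B)=0, level(B)=3, enqueue
  process B: level=3
    B->C: in-degree(C)=0, level(C)=4, enqueue
  process C: level=4
All levels: A:0, B:3, C:4, D:1, E:2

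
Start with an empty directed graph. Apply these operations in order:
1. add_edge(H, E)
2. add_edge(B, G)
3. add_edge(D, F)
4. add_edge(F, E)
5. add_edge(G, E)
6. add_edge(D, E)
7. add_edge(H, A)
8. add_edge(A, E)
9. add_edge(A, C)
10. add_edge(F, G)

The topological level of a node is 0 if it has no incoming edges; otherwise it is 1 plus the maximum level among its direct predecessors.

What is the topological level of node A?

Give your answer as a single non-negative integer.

Op 1: add_edge(H, E). Edges now: 1
Op 2: add_edge(B, G). Edges now: 2
Op 3: add_edge(D, F). Edges now: 3
Op 4: add_edge(F, E). Edges now: 4
Op 5: add_edge(G, E). Edges now: 5
Op 6: add_edge(D, E). Edges now: 6
Op 7: add_edge(H, A). Edges now: 7
Op 8: add_edge(A, E). Edges now: 8
Op 9: add_edge(A, C). Edges now: 9
Op 10: add_edge(F, G). Edges now: 10
Compute levels (Kahn BFS):
  sources (in-degree 0): B, D, H
  process B: level=0
    B->G: in-degree(G)=1, level(G)>=1
  process D: level=0
    D->E: in-degree(E)=4, level(E)>=1
    D->F: in-degree(F)=0, level(F)=1, enqueue
  process H: level=0
    H->A: in-degree(A)=0, level(A)=1, enqueue
    H->E: in-degree(E)=3, level(E)>=1
  process F: level=1
    F->E: in-degree(E)=2, level(E)>=2
    F->G: in-degree(G)=0, level(G)=2, enqueue
  process A: level=1
    A->C: in-degree(C)=0, level(C)=2, enqueue
    A->E: in-degree(E)=1, level(E)>=2
  process G: level=2
    G->E: in-degree(E)=0, level(E)=3, enqueue
  process C: level=2
  process E: level=3
All levels: A:1, B:0, C:2, D:0, E:3, F:1, G:2, H:0
level(A) = 1

Answer: 1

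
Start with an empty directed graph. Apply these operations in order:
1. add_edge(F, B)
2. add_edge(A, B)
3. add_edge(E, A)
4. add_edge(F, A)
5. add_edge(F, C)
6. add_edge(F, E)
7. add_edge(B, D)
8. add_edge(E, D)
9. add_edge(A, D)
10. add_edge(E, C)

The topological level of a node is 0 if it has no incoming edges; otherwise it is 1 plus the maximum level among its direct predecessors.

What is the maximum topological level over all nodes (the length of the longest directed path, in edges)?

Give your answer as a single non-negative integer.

Op 1: add_edge(F, B). Edges now: 1
Op 2: add_edge(A, B). Edges now: 2
Op 3: add_edge(E, A). Edges now: 3
Op 4: add_edge(F, A). Edges now: 4
Op 5: add_edge(F, C). Edges now: 5
Op 6: add_edge(F, E). Edges now: 6
Op 7: add_edge(B, D). Edges now: 7
Op 8: add_edge(E, D). Edges now: 8
Op 9: add_edge(A, D). Edges now: 9
Op 10: add_edge(E, C). Edges now: 10
Compute levels (Kahn BFS):
  sources (in-degree 0): F
  process F: level=0
    F->A: in-degree(A)=1, level(A)>=1
    F->B: in-degree(B)=1, level(B)>=1
    F->C: in-degree(C)=1, level(C)>=1
    F->E: in-degree(E)=0, level(E)=1, enqueue
  process E: level=1
    E->A: in-degree(A)=0, level(A)=2, enqueue
    E->C: in-degree(C)=0, level(C)=2, enqueue
    E->D: in-degree(D)=2, level(D)>=2
  process A: level=2
    A->B: in-degree(B)=0, level(B)=3, enqueue
    A->D: in-degree(D)=1, level(D)>=3
  process C: level=2
  process B: level=3
    B->D: in-degree(D)=0, level(D)=4, enqueue
  process D: level=4
All levels: A:2, B:3, C:2, D:4, E:1, F:0
max level = 4

Answer: 4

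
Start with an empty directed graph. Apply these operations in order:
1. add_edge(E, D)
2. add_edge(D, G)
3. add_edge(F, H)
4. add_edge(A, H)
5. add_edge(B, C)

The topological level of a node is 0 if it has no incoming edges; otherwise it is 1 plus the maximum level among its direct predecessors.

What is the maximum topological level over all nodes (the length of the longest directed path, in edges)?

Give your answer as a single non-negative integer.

Op 1: add_edge(E, D). Edges now: 1
Op 2: add_edge(D, G). Edges now: 2
Op 3: add_edge(F, H). Edges now: 3
Op 4: add_edge(A, H). Edges now: 4
Op 5: add_edge(B, C). Edges now: 5
Compute levels (Kahn BFS):
  sources (in-degree 0): A, B, E, F
  process A: level=0
    A->H: in-degree(H)=1, level(H)>=1
  process B: level=0
    B->C: in-degree(C)=0, level(C)=1, enqueue
  process E: level=0
    E->D: in-degree(D)=0, level(D)=1, enqueue
  process F: level=0
    F->H: in-degree(H)=0, level(H)=1, enqueue
  process C: level=1
  process D: level=1
    D->G: in-degree(G)=0, level(G)=2, enqueue
  process H: level=1
  process G: level=2
All levels: A:0, B:0, C:1, D:1, E:0, F:0, G:2, H:1
max level = 2

Answer: 2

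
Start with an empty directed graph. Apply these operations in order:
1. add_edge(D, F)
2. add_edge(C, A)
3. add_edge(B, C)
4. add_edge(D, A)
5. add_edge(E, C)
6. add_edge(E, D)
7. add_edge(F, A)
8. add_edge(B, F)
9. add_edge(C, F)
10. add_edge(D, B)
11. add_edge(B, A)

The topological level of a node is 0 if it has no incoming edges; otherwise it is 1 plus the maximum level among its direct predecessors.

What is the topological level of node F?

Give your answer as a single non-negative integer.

Op 1: add_edge(D, F). Edges now: 1
Op 2: add_edge(C, A). Edges now: 2
Op 3: add_edge(B, C). Edges now: 3
Op 4: add_edge(D, A). Edges now: 4
Op 5: add_edge(E, C). Edges now: 5
Op 6: add_edge(E, D). Edges now: 6
Op 7: add_edge(F, A). Edges now: 7
Op 8: add_edge(B, F). Edges now: 8
Op 9: add_edge(C, F). Edges now: 9
Op 10: add_edge(D, B). Edges now: 10
Op 11: add_edge(B, A). Edges now: 11
Compute levels (Kahn BFS):
  sources (in-degree 0): E
  process E: level=0
    E->C: in-degree(C)=1, level(C)>=1
    E->D: in-degree(D)=0, level(D)=1, enqueue
  process D: level=1
    D->A: in-degree(A)=3, level(A)>=2
    D->B: in-degree(B)=0, level(B)=2, enqueue
    D->F: in-degree(F)=2, level(F)>=2
  process B: level=2
    B->A: in-degree(A)=2, level(A)>=3
    B->C: in-degree(C)=0, level(C)=3, enqueue
    B->F: in-degree(F)=1, level(F)>=3
  process C: level=3
    C->A: in-degree(A)=1, level(A)>=4
    C->F: in-degree(F)=0, level(F)=4, enqueue
  process F: level=4
    F->A: in-degree(A)=0, level(A)=5, enqueue
  process A: level=5
All levels: A:5, B:2, C:3, D:1, E:0, F:4
level(F) = 4

Answer: 4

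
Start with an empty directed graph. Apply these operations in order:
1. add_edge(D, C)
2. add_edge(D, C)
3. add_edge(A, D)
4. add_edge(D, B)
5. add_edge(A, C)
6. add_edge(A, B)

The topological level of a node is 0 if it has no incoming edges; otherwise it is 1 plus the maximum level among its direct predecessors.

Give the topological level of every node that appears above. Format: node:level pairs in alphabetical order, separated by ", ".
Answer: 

Answer: A:0, B:2, C:2, D:1

Derivation:
Op 1: add_edge(D, C). Edges now: 1
Op 2: add_edge(D, C) (duplicate, no change). Edges now: 1
Op 3: add_edge(A, D). Edges now: 2
Op 4: add_edge(D, B). Edges now: 3
Op 5: add_edge(A, C). Edges now: 4
Op 6: add_edge(A, B). Edges now: 5
Compute levels (Kahn BFS):
  sources (in-degree 0): A
  process A: level=0
    A->B: in-degree(B)=1, level(B)>=1
    A->C: in-degree(C)=1, level(C)>=1
    A->D: in-degree(D)=0, level(D)=1, enqueue
  process D: level=1
    D->B: in-degree(B)=0, level(B)=2, enqueue
    D->C: in-degree(C)=0, level(C)=2, enqueue
  process B: level=2
  process C: level=2
All levels: A:0, B:2, C:2, D:1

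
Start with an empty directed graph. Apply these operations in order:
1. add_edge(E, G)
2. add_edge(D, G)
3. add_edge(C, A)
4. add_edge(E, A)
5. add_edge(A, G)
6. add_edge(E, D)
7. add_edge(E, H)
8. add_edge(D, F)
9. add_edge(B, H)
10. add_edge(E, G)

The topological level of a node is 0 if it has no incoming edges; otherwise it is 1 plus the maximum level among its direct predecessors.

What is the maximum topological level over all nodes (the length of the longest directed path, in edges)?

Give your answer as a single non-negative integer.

Op 1: add_edge(E, G). Edges now: 1
Op 2: add_edge(D, G). Edges now: 2
Op 3: add_edge(C, A). Edges now: 3
Op 4: add_edge(E, A). Edges now: 4
Op 5: add_edge(A, G). Edges now: 5
Op 6: add_edge(E, D). Edges now: 6
Op 7: add_edge(E, H). Edges now: 7
Op 8: add_edge(D, F). Edges now: 8
Op 9: add_edge(B, H). Edges now: 9
Op 10: add_edge(E, G) (duplicate, no change). Edges now: 9
Compute levels (Kahn BFS):
  sources (in-degree 0): B, C, E
  process B: level=0
    B->H: in-degree(H)=1, level(H)>=1
  process C: level=0
    C->A: in-degree(A)=1, level(A)>=1
  process E: level=0
    E->A: in-degree(A)=0, level(A)=1, enqueue
    E->D: in-degree(D)=0, level(D)=1, enqueue
    E->G: in-degree(G)=2, level(G)>=1
    E->H: in-degree(H)=0, level(H)=1, enqueue
  process A: level=1
    A->G: in-degree(G)=1, level(G)>=2
  process D: level=1
    D->F: in-degree(F)=0, level(F)=2, enqueue
    D->G: in-degree(G)=0, level(G)=2, enqueue
  process H: level=1
  process F: level=2
  process G: level=2
All levels: A:1, B:0, C:0, D:1, E:0, F:2, G:2, H:1
max level = 2

Answer: 2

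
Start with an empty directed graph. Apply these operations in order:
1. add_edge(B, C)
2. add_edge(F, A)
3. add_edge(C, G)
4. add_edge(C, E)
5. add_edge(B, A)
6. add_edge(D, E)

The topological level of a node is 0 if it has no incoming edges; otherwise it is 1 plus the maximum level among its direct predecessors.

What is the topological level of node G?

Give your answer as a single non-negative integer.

Op 1: add_edge(B, C). Edges now: 1
Op 2: add_edge(F, A). Edges now: 2
Op 3: add_edge(C, G). Edges now: 3
Op 4: add_edge(C, E). Edges now: 4
Op 5: add_edge(B, A). Edges now: 5
Op 6: add_edge(D, E). Edges now: 6
Compute levels (Kahn BFS):
  sources (in-degree 0): B, D, F
  process B: level=0
    B->A: in-degree(A)=1, level(A)>=1
    B->C: in-degree(C)=0, level(C)=1, enqueue
  process D: level=0
    D->E: in-degree(E)=1, level(E)>=1
  process F: level=0
    F->A: in-degree(A)=0, level(A)=1, enqueue
  process C: level=1
    C->E: in-degree(E)=0, level(E)=2, enqueue
    C->G: in-degree(G)=0, level(G)=2, enqueue
  process A: level=1
  process E: level=2
  process G: level=2
All levels: A:1, B:0, C:1, D:0, E:2, F:0, G:2
level(G) = 2

Answer: 2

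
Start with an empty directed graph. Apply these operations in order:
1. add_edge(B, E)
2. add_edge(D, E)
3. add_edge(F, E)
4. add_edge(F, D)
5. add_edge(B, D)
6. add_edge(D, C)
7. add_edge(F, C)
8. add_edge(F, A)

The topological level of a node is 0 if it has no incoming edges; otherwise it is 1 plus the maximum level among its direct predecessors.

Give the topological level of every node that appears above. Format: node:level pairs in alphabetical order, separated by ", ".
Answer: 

Answer: A:1, B:0, C:2, D:1, E:2, F:0

Derivation:
Op 1: add_edge(B, E). Edges now: 1
Op 2: add_edge(D, E). Edges now: 2
Op 3: add_edge(F, E). Edges now: 3
Op 4: add_edge(F, D). Edges now: 4
Op 5: add_edge(B, D). Edges now: 5
Op 6: add_edge(D, C). Edges now: 6
Op 7: add_edge(F, C). Edges now: 7
Op 8: add_edge(F, A). Edges now: 8
Compute levels (Kahn BFS):
  sources (in-degree 0): B, F
  process B: level=0
    B->D: in-degree(D)=1, level(D)>=1
    B->E: in-degree(E)=2, level(E)>=1
  process F: level=0
    F->A: in-degree(A)=0, level(A)=1, enqueue
    F->C: in-degree(C)=1, level(C)>=1
    F->D: in-degree(D)=0, level(D)=1, enqueue
    F->E: in-degree(E)=1, level(E)>=1
  process A: level=1
  process D: level=1
    D->C: in-degree(C)=0, level(C)=2, enqueue
    D->E: in-degree(E)=0, level(E)=2, enqueue
  process C: level=2
  process E: level=2
All levels: A:1, B:0, C:2, D:1, E:2, F:0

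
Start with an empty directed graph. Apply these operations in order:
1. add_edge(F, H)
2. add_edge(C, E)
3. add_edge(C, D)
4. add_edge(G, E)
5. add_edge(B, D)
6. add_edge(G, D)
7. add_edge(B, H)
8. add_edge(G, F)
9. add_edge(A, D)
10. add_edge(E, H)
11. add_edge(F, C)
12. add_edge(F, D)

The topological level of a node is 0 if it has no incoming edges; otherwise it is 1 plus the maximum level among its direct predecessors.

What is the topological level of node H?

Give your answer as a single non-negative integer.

Op 1: add_edge(F, H). Edges now: 1
Op 2: add_edge(C, E). Edges now: 2
Op 3: add_edge(C, D). Edges now: 3
Op 4: add_edge(G, E). Edges now: 4
Op 5: add_edge(B, D). Edges now: 5
Op 6: add_edge(G, D). Edges now: 6
Op 7: add_edge(B, H). Edges now: 7
Op 8: add_edge(G, F). Edges now: 8
Op 9: add_edge(A, D). Edges now: 9
Op 10: add_edge(E, H). Edges now: 10
Op 11: add_edge(F, C). Edges now: 11
Op 12: add_edge(F, D). Edges now: 12
Compute levels (Kahn BFS):
  sources (in-degree 0): A, B, G
  process A: level=0
    A->D: in-degree(D)=4, level(D)>=1
  process B: level=0
    B->D: in-degree(D)=3, level(D)>=1
    B->H: in-degree(H)=2, level(H)>=1
  process G: level=0
    G->D: in-degree(D)=2, level(D)>=1
    G->E: in-degree(E)=1, level(E)>=1
    G->F: in-degree(F)=0, level(F)=1, enqueue
  process F: level=1
    F->C: in-degree(C)=0, level(C)=2, enqueue
    F->D: in-degree(D)=1, level(D)>=2
    F->H: in-degree(H)=1, level(H)>=2
  process C: level=2
    C->D: in-degree(D)=0, level(D)=3, enqueue
    C->E: in-degree(E)=0, level(E)=3, enqueue
  process D: level=3
  process E: level=3
    E->H: in-degree(H)=0, level(H)=4, enqueue
  process H: level=4
All levels: A:0, B:0, C:2, D:3, E:3, F:1, G:0, H:4
level(H) = 4

Answer: 4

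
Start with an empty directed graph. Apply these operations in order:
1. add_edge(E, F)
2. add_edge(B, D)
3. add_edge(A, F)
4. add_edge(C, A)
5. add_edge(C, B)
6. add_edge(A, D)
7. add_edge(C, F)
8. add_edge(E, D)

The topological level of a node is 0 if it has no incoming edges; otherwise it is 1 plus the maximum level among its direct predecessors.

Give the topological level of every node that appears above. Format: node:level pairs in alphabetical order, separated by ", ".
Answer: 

Answer: A:1, B:1, C:0, D:2, E:0, F:2

Derivation:
Op 1: add_edge(E, F). Edges now: 1
Op 2: add_edge(B, D). Edges now: 2
Op 3: add_edge(A, F). Edges now: 3
Op 4: add_edge(C, A). Edges now: 4
Op 5: add_edge(C, B). Edges now: 5
Op 6: add_edge(A, D). Edges now: 6
Op 7: add_edge(C, F). Edges now: 7
Op 8: add_edge(E, D). Edges now: 8
Compute levels (Kahn BFS):
  sources (in-degree 0): C, E
  process C: level=0
    C->A: in-degree(A)=0, level(A)=1, enqueue
    C->B: in-degree(B)=0, level(B)=1, enqueue
    C->F: in-degree(F)=2, level(F)>=1
  process E: level=0
    E->D: in-degree(D)=2, level(D)>=1
    E->F: in-degree(F)=1, level(F)>=1
  process A: level=1
    A->D: in-degree(D)=1, level(D)>=2
    A->F: in-degree(F)=0, level(F)=2, enqueue
  process B: level=1
    B->D: in-degree(D)=0, level(D)=2, enqueue
  process F: level=2
  process D: level=2
All levels: A:1, B:1, C:0, D:2, E:0, F:2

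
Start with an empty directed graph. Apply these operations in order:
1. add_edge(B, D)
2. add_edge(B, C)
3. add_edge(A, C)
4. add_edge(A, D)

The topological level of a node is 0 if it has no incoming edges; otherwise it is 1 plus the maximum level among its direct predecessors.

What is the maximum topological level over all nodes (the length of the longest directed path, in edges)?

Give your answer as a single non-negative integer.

Op 1: add_edge(B, D). Edges now: 1
Op 2: add_edge(B, C). Edges now: 2
Op 3: add_edge(A, C). Edges now: 3
Op 4: add_edge(A, D). Edges now: 4
Compute levels (Kahn BFS):
  sources (in-degree 0): A, B
  process A: level=0
    A->C: in-degree(C)=1, level(C)>=1
    A->D: in-degree(D)=1, level(D)>=1
  process B: level=0
    B->C: in-degree(C)=0, level(C)=1, enqueue
    B->D: in-degree(D)=0, level(D)=1, enqueue
  process C: level=1
  process D: level=1
All levels: A:0, B:0, C:1, D:1
max level = 1

Answer: 1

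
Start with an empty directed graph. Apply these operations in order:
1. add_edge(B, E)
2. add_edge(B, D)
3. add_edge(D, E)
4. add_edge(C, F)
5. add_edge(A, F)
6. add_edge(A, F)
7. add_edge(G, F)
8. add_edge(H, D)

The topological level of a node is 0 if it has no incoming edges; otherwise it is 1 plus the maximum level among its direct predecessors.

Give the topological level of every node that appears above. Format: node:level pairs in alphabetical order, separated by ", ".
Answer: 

Op 1: add_edge(B, E). Edges now: 1
Op 2: add_edge(B, D). Edges now: 2
Op 3: add_edge(D, E). Edges now: 3
Op 4: add_edge(C, F). Edges now: 4
Op 5: add_edge(A, F). Edges now: 5
Op 6: add_edge(A, F) (duplicate, no change). Edges now: 5
Op 7: add_edge(G, F). Edges now: 6
Op 8: add_edge(H, D). Edges now: 7
Compute levels (Kahn BFS):
  sources (in-degree 0): A, B, C, G, H
  process A: level=0
    A->F: in-degree(F)=2, level(F)>=1
  process B: level=0
    B->D: in-degree(D)=1, level(D)>=1
    B->E: in-degree(E)=1, level(E)>=1
  process C: level=0
    C->F: in-degree(F)=1, level(F)>=1
  process G: level=0
    G->F: in-degree(F)=0, level(F)=1, enqueue
  process H: level=0
    H->D: in-degree(D)=0, level(D)=1, enqueue
  process F: level=1
  process D: level=1
    D->E: in-degree(E)=0, level(E)=2, enqueue
  process E: level=2
All levels: A:0, B:0, C:0, D:1, E:2, F:1, G:0, H:0

Answer: A:0, B:0, C:0, D:1, E:2, F:1, G:0, H:0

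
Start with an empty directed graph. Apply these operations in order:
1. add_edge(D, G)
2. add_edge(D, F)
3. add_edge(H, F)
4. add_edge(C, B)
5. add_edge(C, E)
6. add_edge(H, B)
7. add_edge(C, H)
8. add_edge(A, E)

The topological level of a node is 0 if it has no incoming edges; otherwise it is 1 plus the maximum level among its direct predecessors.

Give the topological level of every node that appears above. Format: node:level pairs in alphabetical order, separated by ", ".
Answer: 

Answer: A:0, B:2, C:0, D:0, E:1, F:2, G:1, H:1

Derivation:
Op 1: add_edge(D, G). Edges now: 1
Op 2: add_edge(D, F). Edges now: 2
Op 3: add_edge(H, F). Edges now: 3
Op 4: add_edge(C, B). Edges now: 4
Op 5: add_edge(C, E). Edges now: 5
Op 6: add_edge(H, B). Edges now: 6
Op 7: add_edge(C, H). Edges now: 7
Op 8: add_edge(A, E). Edges now: 8
Compute levels (Kahn BFS):
  sources (in-degree 0): A, C, D
  process A: level=0
    A->E: in-degree(E)=1, level(E)>=1
  process C: level=0
    C->B: in-degree(B)=1, level(B)>=1
    C->E: in-degree(E)=0, level(E)=1, enqueue
    C->H: in-degree(H)=0, level(H)=1, enqueue
  process D: level=0
    D->F: in-degree(F)=1, level(F)>=1
    D->G: in-degree(G)=0, level(G)=1, enqueue
  process E: level=1
  process H: level=1
    H->B: in-degree(B)=0, level(B)=2, enqueue
    H->F: in-degree(F)=0, level(F)=2, enqueue
  process G: level=1
  process B: level=2
  process F: level=2
All levels: A:0, B:2, C:0, D:0, E:1, F:2, G:1, H:1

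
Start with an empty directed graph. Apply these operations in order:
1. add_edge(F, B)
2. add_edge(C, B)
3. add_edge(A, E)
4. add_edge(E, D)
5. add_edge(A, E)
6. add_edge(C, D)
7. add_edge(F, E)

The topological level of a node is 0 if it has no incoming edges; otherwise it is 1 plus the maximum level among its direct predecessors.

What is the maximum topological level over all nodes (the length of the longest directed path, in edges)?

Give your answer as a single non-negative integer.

Answer: 2

Derivation:
Op 1: add_edge(F, B). Edges now: 1
Op 2: add_edge(C, B). Edges now: 2
Op 3: add_edge(A, E). Edges now: 3
Op 4: add_edge(E, D). Edges now: 4
Op 5: add_edge(A, E) (duplicate, no change). Edges now: 4
Op 6: add_edge(C, D). Edges now: 5
Op 7: add_edge(F, E). Edges now: 6
Compute levels (Kahn BFS):
  sources (in-degree 0): A, C, F
  process A: level=0
    A->E: in-degree(E)=1, level(E)>=1
  process C: level=0
    C->B: in-degree(B)=1, level(B)>=1
    C->D: in-degree(D)=1, level(D)>=1
  process F: level=0
    F->B: in-degree(B)=0, level(B)=1, enqueue
    F->E: in-degree(E)=0, level(E)=1, enqueue
  process B: level=1
  process E: level=1
    E->D: in-degree(D)=0, level(D)=2, enqueue
  process D: level=2
All levels: A:0, B:1, C:0, D:2, E:1, F:0
max level = 2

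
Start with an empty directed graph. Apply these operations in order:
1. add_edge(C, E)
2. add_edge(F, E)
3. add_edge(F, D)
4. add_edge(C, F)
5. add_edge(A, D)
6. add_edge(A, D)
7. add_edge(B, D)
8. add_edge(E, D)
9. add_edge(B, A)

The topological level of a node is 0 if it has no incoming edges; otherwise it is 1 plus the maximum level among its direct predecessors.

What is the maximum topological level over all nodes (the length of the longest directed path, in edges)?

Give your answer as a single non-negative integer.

Op 1: add_edge(C, E). Edges now: 1
Op 2: add_edge(F, E). Edges now: 2
Op 3: add_edge(F, D). Edges now: 3
Op 4: add_edge(C, F). Edges now: 4
Op 5: add_edge(A, D). Edges now: 5
Op 6: add_edge(A, D) (duplicate, no change). Edges now: 5
Op 7: add_edge(B, D). Edges now: 6
Op 8: add_edge(E, D). Edges now: 7
Op 9: add_edge(B, A). Edges now: 8
Compute levels (Kahn BFS):
  sources (in-degree 0): B, C
  process B: level=0
    B->A: in-degree(A)=0, level(A)=1, enqueue
    B->D: in-degree(D)=3, level(D)>=1
  process C: level=0
    C->E: in-degree(E)=1, level(E)>=1
    C->F: in-degree(F)=0, level(F)=1, enqueue
  process A: level=1
    A->D: in-degree(D)=2, level(D)>=2
  process F: level=1
    F->D: in-degree(D)=1, level(D)>=2
    F->E: in-degree(E)=0, level(E)=2, enqueue
  process E: level=2
    E->D: in-degree(D)=0, level(D)=3, enqueue
  process D: level=3
All levels: A:1, B:0, C:0, D:3, E:2, F:1
max level = 3

Answer: 3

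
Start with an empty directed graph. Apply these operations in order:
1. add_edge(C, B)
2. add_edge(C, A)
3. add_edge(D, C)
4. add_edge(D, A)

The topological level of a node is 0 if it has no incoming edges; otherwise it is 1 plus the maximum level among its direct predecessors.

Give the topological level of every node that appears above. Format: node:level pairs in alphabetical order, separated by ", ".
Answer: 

Answer: A:2, B:2, C:1, D:0

Derivation:
Op 1: add_edge(C, B). Edges now: 1
Op 2: add_edge(C, A). Edges now: 2
Op 3: add_edge(D, C). Edges now: 3
Op 4: add_edge(D, A). Edges now: 4
Compute levels (Kahn BFS):
  sources (in-degree 0): D
  process D: level=0
    D->A: in-degree(A)=1, level(A)>=1
    D->C: in-degree(C)=0, level(C)=1, enqueue
  process C: level=1
    C->A: in-degree(A)=0, level(A)=2, enqueue
    C->B: in-degree(B)=0, level(B)=2, enqueue
  process A: level=2
  process B: level=2
All levels: A:2, B:2, C:1, D:0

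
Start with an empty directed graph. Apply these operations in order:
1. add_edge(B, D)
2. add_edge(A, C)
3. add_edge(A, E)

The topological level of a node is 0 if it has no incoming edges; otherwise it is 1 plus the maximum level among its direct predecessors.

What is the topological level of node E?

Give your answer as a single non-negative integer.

Answer: 1

Derivation:
Op 1: add_edge(B, D). Edges now: 1
Op 2: add_edge(A, C). Edges now: 2
Op 3: add_edge(A, E). Edges now: 3
Compute levels (Kahn BFS):
  sources (in-degree 0): A, B
  process A: level=0
    A->C: in-degree(C)=0, level(C)=1, enqueue
    A->E: in-degree(E)=0, level(E)=1, enqueue
  process B: level=0
    B->D: in-degree(D)=0, level(D)=1, enqueue
  process C: level=1
  process E: level=1
  process D: level=1
All levels: A:0, B:0, C:1, D:1, E:1
level(E) = 1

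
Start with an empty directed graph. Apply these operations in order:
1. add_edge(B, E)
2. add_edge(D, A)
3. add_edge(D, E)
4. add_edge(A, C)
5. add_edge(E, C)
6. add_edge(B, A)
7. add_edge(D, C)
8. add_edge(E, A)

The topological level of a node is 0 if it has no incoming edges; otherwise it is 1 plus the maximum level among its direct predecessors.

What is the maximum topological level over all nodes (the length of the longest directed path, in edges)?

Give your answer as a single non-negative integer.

Op 1: add_edge(B, E). Edges now: 1
Op 2: add_edge(D, A). Edges now: 2
Op 3: add_edge(D, E). Edges now: 3
Op 4: add_edge(A, C). Edges now: 4
Op 5: add_edge(E, C). Edges now: 5
Op 6: add_edge(B, A). Edges now: 6
Op 7: add_edge(D, C). Edges now: 7
Op 8: add_edge(E, A). Edges now: 8
Compute levels (Kahn BFS):
  sources (in-degree 0): B, D
  process B: level=0
    B->A: in-degree(A)=2, level(A)>=1
    B->E: in-degree(E)=1, level(E)>=1
  process D: level=0
    D->A: in-degree(A)=1, level(A)>=1
    D->C: in-degree(C)=2, level(C)>=1
    D->E: in-degree(E)=0, level(E)=1, enqueue
  process E: level=1
    E->A: in-degree(A)=0, level(A)=2, enqueue
    E->C: in-degree(C)=1, level(C)>=2
  process A: level=2
    A->C: in-degree(C)=0, level(C)=3, enqueue
  process C: level=3
All levels: A:2, B:0, C:3, D:0, E:1
max level = 3

Answer: 3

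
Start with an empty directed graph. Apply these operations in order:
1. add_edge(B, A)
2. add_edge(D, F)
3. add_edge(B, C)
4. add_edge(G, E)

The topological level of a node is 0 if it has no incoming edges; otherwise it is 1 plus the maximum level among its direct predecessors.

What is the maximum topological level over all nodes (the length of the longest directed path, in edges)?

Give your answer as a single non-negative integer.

Answer: 1

Derivation:
Op 1: add_edge(B, A). Edges now: 1
Op 2: add_edge(D, F). Edges now: 2
Op 3: add_edge(B, C). Edges now: 3
Op 4: add_edge(G, E). Edges now: 4
Compute levels (Kahn BFS):
  sources (in-degree 0): B, D, G
  process B: level=0
    B->A: in-degree(A)=0, level(A)=1, enqueue
    B->C: in-degree(C)=0, level(C)=1, enqueue
  process D: level=0
    D->F: in-degree(F)=0, level(F)=1, enqueue
  process G: level=0
    G->E: in-degree(E)=0, level(E)=1, enqueue
  process A: level=1
  process C: level=1
  process F: level=1
  process E: level=1
All levels: A:1, B:0, C:1, D:0, E:1, F:1, G:0
max level = 1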